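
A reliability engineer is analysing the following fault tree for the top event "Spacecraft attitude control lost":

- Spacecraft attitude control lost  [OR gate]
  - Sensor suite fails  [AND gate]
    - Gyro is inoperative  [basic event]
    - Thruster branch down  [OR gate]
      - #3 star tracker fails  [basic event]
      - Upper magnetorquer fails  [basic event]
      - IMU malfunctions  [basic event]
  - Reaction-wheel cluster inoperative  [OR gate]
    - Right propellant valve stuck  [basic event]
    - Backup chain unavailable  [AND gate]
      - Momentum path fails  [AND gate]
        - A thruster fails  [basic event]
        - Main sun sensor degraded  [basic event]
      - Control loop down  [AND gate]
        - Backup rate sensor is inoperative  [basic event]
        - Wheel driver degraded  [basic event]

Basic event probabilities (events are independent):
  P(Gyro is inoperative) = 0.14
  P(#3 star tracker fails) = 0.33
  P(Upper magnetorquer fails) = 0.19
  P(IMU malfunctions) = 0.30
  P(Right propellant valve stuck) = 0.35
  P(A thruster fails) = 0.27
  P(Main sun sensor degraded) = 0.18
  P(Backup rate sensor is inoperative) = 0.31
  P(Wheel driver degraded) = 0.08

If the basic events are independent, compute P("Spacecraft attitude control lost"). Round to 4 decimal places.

0.4071

P(Thruster branch down) [OR] = 1 − (1−0.33) × (1−0.19) × (1−0.30) = 0.620110
P(Sensor suite fails) [AND] = 0.14 × 0.620110 = 0.086815
P(Momentum path fails) [AND] = 0.27 × 0.18 = 0.048600
P(Control loop down) [AND] = 0.31 × 0.08 = 0.024800
P(Backup chain unavailable) [AND] = 0.048600 × 0.024800 = 0.001205
P(Reaction-wheel cluster inoperative) [OR] = 1 − (1−0.35) × (1−0.001205) = 0.350783
P(Spacecraft attitude control lost) [OR] = 1 − (1−0.086815) × (1−0.350783) = 0.407145
Rounded to 4 decimal places: P(Spacecraft attitude control lost) ≈ 0.4071.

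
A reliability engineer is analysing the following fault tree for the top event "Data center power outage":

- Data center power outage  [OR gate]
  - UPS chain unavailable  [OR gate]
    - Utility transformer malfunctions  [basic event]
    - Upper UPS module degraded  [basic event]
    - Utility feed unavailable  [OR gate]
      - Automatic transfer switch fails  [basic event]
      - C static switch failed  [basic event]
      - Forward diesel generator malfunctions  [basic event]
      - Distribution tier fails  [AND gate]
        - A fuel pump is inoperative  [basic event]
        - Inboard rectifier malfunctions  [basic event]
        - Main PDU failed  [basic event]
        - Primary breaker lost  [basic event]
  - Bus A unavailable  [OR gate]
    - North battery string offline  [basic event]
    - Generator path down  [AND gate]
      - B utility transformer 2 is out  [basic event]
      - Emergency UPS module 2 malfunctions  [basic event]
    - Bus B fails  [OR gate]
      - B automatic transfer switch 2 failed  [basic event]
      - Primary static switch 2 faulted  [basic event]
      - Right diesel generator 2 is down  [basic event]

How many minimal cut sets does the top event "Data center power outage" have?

11

Distribution tier fails [AND]: one cut set from each child combined → 1 × 1 × 1 × 1 = 1 cut set(s).
Utility feed unavailable [OR]: union of children's cut sets → 4 cut set(s).
UPS chain unavailable [OR]: union of children's cut sets → 6 cut set(s).
Generator path down [AND]: one cut set from each child combined → 1 × 1 = 1 cut set(s).
Bus B fails [OR]: union of children's cut sets → 3 cut set(s).
Bus A unavailable [OR]: union of children's cut sets → 5 cut set(s).
Data center power outage [OR]: union of children's cut sets → 11 cut set(s).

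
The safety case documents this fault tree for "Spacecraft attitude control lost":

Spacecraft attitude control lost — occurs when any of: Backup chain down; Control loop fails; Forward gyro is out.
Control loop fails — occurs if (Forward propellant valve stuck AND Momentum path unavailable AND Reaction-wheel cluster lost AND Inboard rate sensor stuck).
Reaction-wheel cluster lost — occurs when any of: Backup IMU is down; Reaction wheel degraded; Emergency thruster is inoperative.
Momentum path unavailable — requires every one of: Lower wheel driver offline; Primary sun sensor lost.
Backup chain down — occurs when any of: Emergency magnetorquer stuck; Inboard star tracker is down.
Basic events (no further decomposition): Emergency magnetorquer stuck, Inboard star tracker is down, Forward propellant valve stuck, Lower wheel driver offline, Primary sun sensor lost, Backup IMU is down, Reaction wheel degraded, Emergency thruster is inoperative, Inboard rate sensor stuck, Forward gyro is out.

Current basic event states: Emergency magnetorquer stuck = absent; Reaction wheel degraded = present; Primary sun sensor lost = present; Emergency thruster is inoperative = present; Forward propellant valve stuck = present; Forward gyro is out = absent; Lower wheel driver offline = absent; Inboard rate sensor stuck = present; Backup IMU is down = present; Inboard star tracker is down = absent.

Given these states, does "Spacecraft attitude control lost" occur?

No

Backup chain down [OR]: Emergency magnetorquer stuck=not, Inboard star tracker is down=not → no input occurs → does not occur.
Momentum path unavailable [AND]: Lower wheel driver offline=not, Primary sun sensor lost=occurs → not all inputs occur → does not occur.
Reaction-wheel cluster lost [OR]: Backup IMU is down=occurs, Reaction wheel degraded=occurs, Emergency thruster is inoperative=occurs → at least one input occurs → occurs.
Control loop fails [AND]: Forward propellant valve stuck=occurs, Momentum path unavailable=not, Reaction-wheel cluster lost=occurs, Inboard rate sensor stuck=occurs → not all inputs occur → does not occur.
Spacecraft attitude control lost [OR]: Backup chain down=not, Control loop fails=not, Forward gyro is out=not → no input occurs → does not occur.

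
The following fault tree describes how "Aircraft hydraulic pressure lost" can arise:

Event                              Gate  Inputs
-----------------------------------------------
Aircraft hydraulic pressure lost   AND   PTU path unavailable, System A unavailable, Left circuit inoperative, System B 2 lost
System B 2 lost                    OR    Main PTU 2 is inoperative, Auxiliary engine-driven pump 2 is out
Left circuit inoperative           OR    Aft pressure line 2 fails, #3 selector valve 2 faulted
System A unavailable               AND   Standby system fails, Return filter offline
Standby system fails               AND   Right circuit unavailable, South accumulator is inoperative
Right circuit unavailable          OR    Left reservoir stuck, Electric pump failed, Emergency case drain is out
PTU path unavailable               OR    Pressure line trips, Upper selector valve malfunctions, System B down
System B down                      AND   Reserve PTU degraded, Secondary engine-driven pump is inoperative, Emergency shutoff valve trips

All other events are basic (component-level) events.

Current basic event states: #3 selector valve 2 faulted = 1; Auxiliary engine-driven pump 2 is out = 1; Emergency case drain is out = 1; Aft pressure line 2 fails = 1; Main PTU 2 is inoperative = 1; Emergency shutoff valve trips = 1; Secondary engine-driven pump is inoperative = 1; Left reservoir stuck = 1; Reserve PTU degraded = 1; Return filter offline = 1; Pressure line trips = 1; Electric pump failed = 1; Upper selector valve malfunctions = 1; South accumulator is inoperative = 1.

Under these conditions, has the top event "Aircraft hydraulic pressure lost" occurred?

System B down [AND]: Reserve PTU degraded=occurs, Secondary engine-driven pump is inoperative=occurs, Emergency shutoff valve trips=occurs → all inputs occur → occurs.
PTU path unavailable [OR]: Pressure line trips=occurs, Upper selector valve malfunctions=occurs, System B down=occurs → at least one input occurs → occurs.
Right circuit unavailable [OR]: Left reservoir stuck=occurs, Electric pump failed=occurs, Emergency case drain is out=occurs → at least one input occurs → occurs.
Standby system fails [AND]: Right circuit unavailable=occurs, South accumulator is inoperative=occurs → all inputs occur → occurs.
System A unavailable [AND]: Standby system fails=occurs, Return filter offline=occurs → all inputs occur → occurs.
Left circuit inoperative [OR]: Aft pressure line 2 fails=occurs, #3 selector valve 2 faulted=occurs → at least one input occurs → occurs.
System B 2 lost [OR]: Main PTU 2 is inoperative=occurs, Auxiliary engine-driven pump 2 is out=occurs → at least one input occurs → occurs.
Aircraft hydraulic pressure lost [AND]: PTU path unavailable=occurs, System A unavailable=occurs, Left circuit inoperative=occurs, System B 2 lost=occurs → all inputs occur → occurs.

Yes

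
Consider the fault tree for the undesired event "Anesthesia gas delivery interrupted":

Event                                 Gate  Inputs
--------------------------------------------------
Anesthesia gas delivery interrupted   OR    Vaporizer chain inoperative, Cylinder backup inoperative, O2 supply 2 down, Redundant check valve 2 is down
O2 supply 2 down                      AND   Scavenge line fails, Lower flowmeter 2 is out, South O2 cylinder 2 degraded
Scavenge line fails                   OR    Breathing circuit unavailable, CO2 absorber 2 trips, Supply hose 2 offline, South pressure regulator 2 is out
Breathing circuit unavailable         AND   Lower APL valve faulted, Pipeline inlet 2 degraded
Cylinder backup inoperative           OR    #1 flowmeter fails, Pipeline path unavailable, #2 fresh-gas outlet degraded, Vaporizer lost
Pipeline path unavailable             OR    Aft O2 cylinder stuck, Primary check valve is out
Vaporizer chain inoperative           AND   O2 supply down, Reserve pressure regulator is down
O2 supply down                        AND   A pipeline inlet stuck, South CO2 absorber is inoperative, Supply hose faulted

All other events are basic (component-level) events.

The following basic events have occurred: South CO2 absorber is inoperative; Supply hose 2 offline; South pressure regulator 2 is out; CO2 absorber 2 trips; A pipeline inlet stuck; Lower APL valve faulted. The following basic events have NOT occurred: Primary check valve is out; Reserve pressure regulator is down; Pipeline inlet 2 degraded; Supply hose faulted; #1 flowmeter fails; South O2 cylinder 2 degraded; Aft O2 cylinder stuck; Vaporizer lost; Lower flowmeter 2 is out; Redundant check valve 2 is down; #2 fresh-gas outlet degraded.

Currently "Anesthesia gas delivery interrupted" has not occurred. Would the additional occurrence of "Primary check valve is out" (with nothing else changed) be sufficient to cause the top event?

Counterfactual: set "Primary check valve is out" to occurred.
O2 supply down [AND]: A pipeline inlet stuck=occurs, South CO2 absorber is inoperative=occurs, Supply hose faulted=not → not all inputs occur → does not occur.
Vaporizer chain inoperative [AND]: O2 supply down=not, Reserve pressure regulator is down=not → not all inputs occur → does not occur.
Pipeline path unavailable [OR]: Aft O2 cylinder stuck=not, Primary check valve is out=occurs → at least one input occurs → occurs.
Cylinder backup inoperative [OR]: #1 flowmeter fails=not, Pipeline path unavailable=occurs, #2 fresh-gas outlet degraded=not, Vaporizer lost=not → at least one input occurs → occurs.
Breathing circuit unavailable [AND]: Lower APL valve faulted=occurs, Pipeline inlet 2 degraded=not → not all inputs occur → does not occur.
Scavenge line fails [OR]: Breathing circuit unavailable=not, CO2 absorber 2 trips=occurs, Supply hose 2 offline=occurs, South pressure regulator 2 is out=occurs → at least one input occurs → occurs.
O2 supply 2 down [AND]: Scavenge line fails=occurs, Lower flowmeter 2 is out=not, South O2 cylinder 2 degraded=not → not all inputs occur → does not occur.
Anesthesia gas delivery interrupted [OR]: Vaporizer chain inoperative=not, Cylinder backup inoperative=occurs, O2 supply 2 down=not, Redundant check valve 2 is down=not → at least one input occurs → occurs.

Yes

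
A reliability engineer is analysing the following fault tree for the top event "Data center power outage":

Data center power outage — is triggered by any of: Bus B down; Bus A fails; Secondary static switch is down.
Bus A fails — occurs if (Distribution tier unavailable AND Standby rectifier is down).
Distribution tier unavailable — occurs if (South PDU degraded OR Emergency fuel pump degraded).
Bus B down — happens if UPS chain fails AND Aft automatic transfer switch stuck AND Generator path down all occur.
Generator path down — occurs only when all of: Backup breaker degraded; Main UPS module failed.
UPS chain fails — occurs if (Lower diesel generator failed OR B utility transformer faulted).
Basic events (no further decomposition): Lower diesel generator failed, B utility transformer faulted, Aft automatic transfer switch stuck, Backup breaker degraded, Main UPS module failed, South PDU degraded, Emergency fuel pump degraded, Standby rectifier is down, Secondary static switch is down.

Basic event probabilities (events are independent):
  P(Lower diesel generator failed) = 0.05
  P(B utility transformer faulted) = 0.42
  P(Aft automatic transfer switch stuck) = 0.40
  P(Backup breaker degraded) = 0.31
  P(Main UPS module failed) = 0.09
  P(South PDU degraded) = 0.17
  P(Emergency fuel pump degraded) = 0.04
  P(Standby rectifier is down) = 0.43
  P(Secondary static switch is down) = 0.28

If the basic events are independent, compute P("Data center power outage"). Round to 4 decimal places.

P(UPS chain fails) [OR] = 1 − (1−0.05) × (1−0.42) = 0.449000
P(Generator path down) [AND] = 0.31 × 0.09 = 0.027900
P(Bus B down) [AND] = 0.449000 × 0.40 × 0.027900 = 0.005011
P(Distribution tier unavailable) [OR] = 1 − (1−0.17) × (1−0.04) = 0.203200
P(Bus A fails) [AND] = 0.203200 × 0.43 = 0.087376
P(Data center power outage) [OR] = 1 − (1−0.005011) × (1−0.087376) × (1−0.28) = 0.346203
Rounded to 4 decimal places: P(Data center power outage) ≈ 0.3462.

0.3462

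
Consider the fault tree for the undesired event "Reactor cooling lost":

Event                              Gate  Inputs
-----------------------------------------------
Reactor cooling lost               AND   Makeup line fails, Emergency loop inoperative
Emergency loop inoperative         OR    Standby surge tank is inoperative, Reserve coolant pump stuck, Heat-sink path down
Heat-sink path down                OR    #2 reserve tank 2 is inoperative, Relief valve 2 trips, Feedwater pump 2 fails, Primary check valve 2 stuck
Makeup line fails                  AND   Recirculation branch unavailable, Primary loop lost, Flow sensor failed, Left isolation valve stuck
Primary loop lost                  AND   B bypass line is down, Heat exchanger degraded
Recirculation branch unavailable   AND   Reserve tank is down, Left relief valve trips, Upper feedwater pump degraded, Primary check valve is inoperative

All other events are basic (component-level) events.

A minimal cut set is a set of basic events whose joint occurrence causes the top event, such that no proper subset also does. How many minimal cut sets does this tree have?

Recirculation branch unavailable [AND]: one cut set from each child combined → 1 × 1 × 1 × 1 = 1 cut set(s).
Primary loop lost [AND]: one cut set from each child combined → 1 × 1 = 1 cut set(s).
Makeup line fails [AND]: one cut set from each child combined → 1 × 1 × 1 × 1 = 1 cut set(s).
Heat-sink path down [OR]: union of children's cut sets → 4 cut set(s).
Emergency loop inoperative [OR]: union of children's cut sets → 6 cut set(s).
Reactor cooling lost [AND]: one cut set from each child combined → 1 × 6 = 6 cut set(s).
Minimal cut sets: {B bypass line is down, Flow sensor failed, Heat exchanger degraded, Left isolation valve stuck, Left relief valve trips, Primary check valve is inoperative, Reserve tank is down, Standby surge tank is inoperative, Upper feedwater pump degraded}; {B bypass line is down, Flow sensor failed, Heat exchanger degraded, Left isolation valve stuck, Left relief valve trips, Primary check valve is inoperative, Reserve coolant pump stuck, Reserve tank is down, Upper feedwater pump degraded}; {#2 reserve tank 2 is inoperative, B bypass line is down, Flow sensor failed, Heat exchanger degraded, Left isolation valve stuck, Left relief valve trips, Primary check valve is inoperative, Reserve tank is down, Upper feedwater pump degraded}; {B bypass line is down, Flow sensor failed, Heat exchanger degraded, Left isolation valve stuck, Left relief valve trips, Primary check valve is inoperative, Relief valve 2 trips, Reserve tank is down, Upper feedwater pump degraded}; {B bypass line is down, Feedwater pump 2 fails, Flow sensor failed, Heat exchanger degraded, Left isolation valve stuck, Left relief valve trips, Primary check valve is inoperative, Reserve tank is down, Upper feedwater pump degraded}; {B bypass line is down, Flow sensor failed, Heat exchanger degraded, Left isolation valve stuck, Left relief valve trips, Primary check valve 2 stuck, Primary check valve is inoperative, Reserve tank is down, Upper feedwater pump degraded}.

6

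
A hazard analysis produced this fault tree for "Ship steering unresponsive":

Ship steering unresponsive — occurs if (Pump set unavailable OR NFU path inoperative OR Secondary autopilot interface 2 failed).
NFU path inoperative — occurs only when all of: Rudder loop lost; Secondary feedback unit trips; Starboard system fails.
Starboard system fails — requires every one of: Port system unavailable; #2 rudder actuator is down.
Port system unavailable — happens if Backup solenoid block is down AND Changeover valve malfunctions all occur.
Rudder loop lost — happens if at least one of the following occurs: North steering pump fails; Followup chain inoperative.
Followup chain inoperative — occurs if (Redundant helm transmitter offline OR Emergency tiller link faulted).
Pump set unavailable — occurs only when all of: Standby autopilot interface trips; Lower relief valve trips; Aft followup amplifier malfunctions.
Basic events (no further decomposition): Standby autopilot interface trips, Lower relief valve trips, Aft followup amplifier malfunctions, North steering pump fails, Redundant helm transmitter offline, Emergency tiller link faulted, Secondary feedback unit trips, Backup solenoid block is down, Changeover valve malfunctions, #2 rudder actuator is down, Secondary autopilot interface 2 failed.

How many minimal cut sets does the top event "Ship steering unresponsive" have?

5

Pump set unavailable [AND]: one cut set from each child combined → 1 × 1 × 1 = 1 cut set(s).
Followup chain inoperative [OR]: union of children's cut sets → 2 cut set(s).
Rudder loop lost [OR]: union of children's cut sets → 3 cut set(s).
Port system unavailable [AND]: one cut set from each child combined → 1 × 1 = 1 cut set(s).
Starboard system fails [AND]: one cut set from each child combined → 1 × 1 = 1 cut set(s).
NFU path inoperative [AND]: one cut set from each child combined → 3 × 1 × 1 = 3 cut set(s).
Ship steering unresponsive [OR]: union of children's cut sets → 5 cut set(s).
Minimal cut sets: {Aft followup amplifier malfunctions, Lower relief valve trips, Standby autopilot interface trips}; {#2 rudder actuator is down, Backup solenoid block is down, Changeover valve malfunctions, North steering pump fails, Secondary feedback unit trips}; {#2 rudder actuator is down, Backup solenoid block is down, Changeover valve malfunctions, Redundant helm transmitter offline, Secondary feedback unit trips}; {#2 rudder actuator is down, Backup solenoid block is down, Changeover valve malfunctions, Emergency tiller link faulted, Secondary feedback unit trips}; {Secondary autopilot interface 2 failed}.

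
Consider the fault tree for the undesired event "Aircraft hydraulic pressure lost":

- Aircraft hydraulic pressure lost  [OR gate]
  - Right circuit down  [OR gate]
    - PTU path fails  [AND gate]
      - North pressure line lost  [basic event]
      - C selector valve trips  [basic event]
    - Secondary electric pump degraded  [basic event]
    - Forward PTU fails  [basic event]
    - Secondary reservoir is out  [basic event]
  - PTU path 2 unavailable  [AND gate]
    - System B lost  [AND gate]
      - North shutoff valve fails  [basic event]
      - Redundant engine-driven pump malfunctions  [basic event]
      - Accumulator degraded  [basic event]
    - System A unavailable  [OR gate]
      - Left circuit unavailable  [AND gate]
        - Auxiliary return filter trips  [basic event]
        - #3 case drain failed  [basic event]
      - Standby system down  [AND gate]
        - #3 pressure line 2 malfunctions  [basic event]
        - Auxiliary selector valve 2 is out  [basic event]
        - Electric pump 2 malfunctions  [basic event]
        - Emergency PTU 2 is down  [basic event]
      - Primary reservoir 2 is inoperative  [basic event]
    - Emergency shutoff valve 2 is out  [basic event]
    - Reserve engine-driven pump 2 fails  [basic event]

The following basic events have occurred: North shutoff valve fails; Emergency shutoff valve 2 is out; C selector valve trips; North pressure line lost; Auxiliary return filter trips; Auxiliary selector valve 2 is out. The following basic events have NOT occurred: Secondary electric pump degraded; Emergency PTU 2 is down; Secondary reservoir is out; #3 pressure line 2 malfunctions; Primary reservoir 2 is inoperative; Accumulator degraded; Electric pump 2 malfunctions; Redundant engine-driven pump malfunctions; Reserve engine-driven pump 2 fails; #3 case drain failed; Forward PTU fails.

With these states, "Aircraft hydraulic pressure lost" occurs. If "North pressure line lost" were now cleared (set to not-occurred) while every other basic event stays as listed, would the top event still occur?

No

Counterfactual: set "North pressure line lost" to not occurred.
PTU path fails [AND]: North pressure line lost=not, C selector valve trips=occurs → not all inputs occur → does not occur.
Right circuit down [OR]: PTU path fails=not, Secondary electric pump degraded=not, Forward PTU fails=not, Secondary reservoir is out=not → no input occurs → does not occur.
System B lost [AND]: North shutoff valve fails=occurs, Redundant engine-driven pump malfunctions=not, Accumulator degraded=not → not all inputs occur → does not occur.
Left circuit unavailable [AND]: Auxiliary return filter trips=occurs, #3 case drain failed=not → not all inputs occur → does not occur.
Standby system down [AND]: #3 pressure line 2 malfunctions=not, Auxiliary selector valve 2 is out=occurs, Electric pump 2 malfunctions=not, Emergency PTU 2 is down=not → not all inputs occur → does not occur.
System A unavailable [OR]: Left circuit unavailable=not, Standby system down=not, Primary reservoir 2 is inoperative=not → no input occurs → does not occur.
PTU path 2 unavailable [AND]: System B lost=not, System A unavailable=not, Emergency shutoff valve 2 is out=occurs, Reserve engine-driven pump 2 fails=not → not all inputs occur → does not occur.
Aircraft hydraulic pressure lost [OR]: Right circuit down=not, PTU path 2 unavailable=not → no input occurs → does not occur.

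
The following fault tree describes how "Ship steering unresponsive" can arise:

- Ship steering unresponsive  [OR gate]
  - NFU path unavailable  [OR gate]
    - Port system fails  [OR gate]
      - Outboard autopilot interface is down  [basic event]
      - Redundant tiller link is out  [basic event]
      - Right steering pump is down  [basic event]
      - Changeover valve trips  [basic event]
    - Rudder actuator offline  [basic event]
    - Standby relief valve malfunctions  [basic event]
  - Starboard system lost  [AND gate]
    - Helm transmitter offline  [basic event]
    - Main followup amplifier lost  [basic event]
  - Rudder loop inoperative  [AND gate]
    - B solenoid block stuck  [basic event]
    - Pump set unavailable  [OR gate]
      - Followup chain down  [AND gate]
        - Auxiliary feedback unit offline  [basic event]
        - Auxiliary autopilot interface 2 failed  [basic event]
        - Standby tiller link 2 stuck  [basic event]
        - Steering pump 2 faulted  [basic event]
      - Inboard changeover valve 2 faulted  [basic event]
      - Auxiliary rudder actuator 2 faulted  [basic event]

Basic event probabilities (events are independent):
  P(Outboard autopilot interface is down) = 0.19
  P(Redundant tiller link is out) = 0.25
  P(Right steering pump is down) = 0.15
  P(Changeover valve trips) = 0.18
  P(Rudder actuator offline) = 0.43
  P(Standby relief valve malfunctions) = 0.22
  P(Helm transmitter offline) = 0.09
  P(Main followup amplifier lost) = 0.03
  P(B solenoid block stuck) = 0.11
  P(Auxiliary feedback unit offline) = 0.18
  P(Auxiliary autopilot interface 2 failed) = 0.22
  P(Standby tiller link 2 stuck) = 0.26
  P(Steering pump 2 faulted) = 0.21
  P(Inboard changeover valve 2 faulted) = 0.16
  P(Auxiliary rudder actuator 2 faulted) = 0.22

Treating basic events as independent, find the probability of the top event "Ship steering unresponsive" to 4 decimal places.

P(Port system fails) [OR] = 1 − (1−0.19) × (1−0.25) × (1−0.15) × (1−0.18) = 0.576573
P(NFU path unavailable) [OR] = 1 − (1−0.576573) × (1−0.43) × (1−0.22) = 0.811744
P(Starboard system lost) [AND] = 0.09 × 0.03 = 0.002700
P(Followup chain down) [AND] = 0.18 × 0.22 × 0.26 × 0.21 = 0.002162
P(Pump set unavailable) [OR] = 1 − (1−0.002162) × (1−0.16) × (1−0.22) = 0.346217
P(Rudder loop inoperative) [AND] = 0.11 × 0.346217 = 0.038084
P(Ship steering unresponsive) [OR] = 1 − (1−0.811744) × (1−0.002700) × (1−0.038084) = 0.819402
Rounded to 4 decimal places: P(Ship steering unresponsive) ≈ 0.8194.

0.8194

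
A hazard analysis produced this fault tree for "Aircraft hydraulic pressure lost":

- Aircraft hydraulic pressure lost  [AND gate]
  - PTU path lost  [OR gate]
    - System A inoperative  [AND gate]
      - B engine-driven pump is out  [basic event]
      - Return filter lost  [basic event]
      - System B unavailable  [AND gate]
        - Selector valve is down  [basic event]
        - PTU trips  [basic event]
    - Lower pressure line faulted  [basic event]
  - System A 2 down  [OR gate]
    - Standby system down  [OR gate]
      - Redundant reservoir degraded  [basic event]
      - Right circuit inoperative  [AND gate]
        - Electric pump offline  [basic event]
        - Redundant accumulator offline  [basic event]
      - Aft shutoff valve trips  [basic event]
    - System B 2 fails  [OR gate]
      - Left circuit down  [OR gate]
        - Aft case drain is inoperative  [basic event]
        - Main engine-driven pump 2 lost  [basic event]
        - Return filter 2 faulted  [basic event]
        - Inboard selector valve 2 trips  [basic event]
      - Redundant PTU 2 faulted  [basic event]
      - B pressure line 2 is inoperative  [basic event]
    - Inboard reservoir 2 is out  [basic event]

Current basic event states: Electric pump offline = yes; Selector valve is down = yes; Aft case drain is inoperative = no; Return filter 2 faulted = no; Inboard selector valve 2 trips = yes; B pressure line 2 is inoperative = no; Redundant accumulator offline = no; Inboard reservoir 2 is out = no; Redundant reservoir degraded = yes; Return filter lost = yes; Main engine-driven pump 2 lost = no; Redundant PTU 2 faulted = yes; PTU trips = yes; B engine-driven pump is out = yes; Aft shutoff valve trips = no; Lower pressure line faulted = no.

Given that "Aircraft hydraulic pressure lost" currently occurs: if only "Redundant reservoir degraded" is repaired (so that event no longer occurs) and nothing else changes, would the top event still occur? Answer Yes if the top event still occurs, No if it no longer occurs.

Yes

Counterfactual: set "Redundant reservoir degraded" to not occurred.
System B unavailable [AND]: Selector valve is down=occurs, PTU trips=occurs → all inputs occur → occurs.
System A inoperative [AND]: B engine-driven pump is out=occurs, Return filter lost=occurs, System B unavailable=occurs → all inputs occur → occurs.
PTU path lost [OR]: System A inoperative=occurs, Lower pressure line faulted=not → at least one input occurs → occurs.
Right circuit inoperative [AND]: Electric pump offline=occurs, Redundant accumulator offline=not → not all inputs occur → does not occur.
Standby system down [OR]: Redundant reservoir degraded=not, Right circuit inoperative=not, Aft shutoff valve trips=not → no input occurs → does not occur.
Left circuit down [OR]: Aft case drain is inoperative=not, Main engine-driven pump 2 lost=not, Return filter 2 faulted=not, Inboard selector valve 2 trips=occurs → at least one input occurs → occurs.
System B 2 fails [OR]: Left circuit down=occurs, Redundant PTU 2 faulted=occurs, B pressure line 2 is inoperative=not → at least one input occurs → occurs.
System A 2 down [OR]: Standby system down=not, System B 2 fails=occurs, Inboard reservoir 2 is out=not → at least one input occurs → occurs.
Aircraft hydraulic pressure lost [AND]: PTU path lost=occurs, System A 2 down=occurs → all inputs occur → occurs.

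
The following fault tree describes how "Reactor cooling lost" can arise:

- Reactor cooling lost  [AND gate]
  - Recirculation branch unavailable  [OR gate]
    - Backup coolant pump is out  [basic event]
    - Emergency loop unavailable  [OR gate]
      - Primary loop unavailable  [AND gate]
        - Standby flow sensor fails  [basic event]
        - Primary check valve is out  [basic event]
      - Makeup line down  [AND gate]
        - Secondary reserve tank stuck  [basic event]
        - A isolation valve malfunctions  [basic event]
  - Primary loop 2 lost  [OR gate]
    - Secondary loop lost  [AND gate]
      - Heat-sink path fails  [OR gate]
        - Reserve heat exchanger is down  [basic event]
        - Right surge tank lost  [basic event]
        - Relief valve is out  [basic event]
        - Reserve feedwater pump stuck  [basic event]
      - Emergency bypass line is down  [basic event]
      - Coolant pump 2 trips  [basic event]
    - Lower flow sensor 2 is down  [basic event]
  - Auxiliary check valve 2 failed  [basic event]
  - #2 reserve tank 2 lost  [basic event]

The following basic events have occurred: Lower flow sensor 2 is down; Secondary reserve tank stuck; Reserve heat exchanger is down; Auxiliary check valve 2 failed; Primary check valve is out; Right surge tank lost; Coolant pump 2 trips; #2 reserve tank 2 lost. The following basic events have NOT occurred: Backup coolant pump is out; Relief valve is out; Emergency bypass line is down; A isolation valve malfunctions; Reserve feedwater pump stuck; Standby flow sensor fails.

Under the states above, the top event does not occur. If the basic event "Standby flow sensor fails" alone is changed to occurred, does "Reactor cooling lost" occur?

Yes

Counterfactual: set "Standby flow sensor fails" to occurred.
Primary loop unavailable [AND]: Standby flow sensor fails=occurs, Primary check valve is out=occurs → all inputs occur → occurs.
Makeup line down [AND]: Secondary reserve tank stuck=occurs, A isolation valve malfunctions=not → not all inputs occur → does not occur.
Emergency loop unavailable [OR]: Primary loop unavailable=occurs, Makeup line down=not → at least one input occurs → occurs.
Recirculation branch unavailable [OR]: Backup coolant pump is out=not, Emergency loop unavailable=occurs → at least one input occurs → occurs.
Heat-sink path fails [OR]: Reserve heat exchanger is down=occurs, Right surge tank lost=occurs, Relief valve is out=not, Reserve feedwater pump stuck=not → at least one input occurs → occurs.
Secondary loop lost [AND]: Heat-sink path fails=occurs, Emergency bypass line is down=not, Coolant pump 2 trips=occurs → not all inputs occur → does not occur.
Primary loop 2 lost [OR]: Secondary loop lost=not, Lower flow sensor 2 is down=occurs → at least one input occurs → occurs.
Reactor cooling lost [AND]: Recirculation branch unavailable=occurs, Primary loop 2 lost=occurs, Auxiliary check valve 2 failed=occurs, #2 reserve tank 2 lost=occurs → all inputs occur → occurs.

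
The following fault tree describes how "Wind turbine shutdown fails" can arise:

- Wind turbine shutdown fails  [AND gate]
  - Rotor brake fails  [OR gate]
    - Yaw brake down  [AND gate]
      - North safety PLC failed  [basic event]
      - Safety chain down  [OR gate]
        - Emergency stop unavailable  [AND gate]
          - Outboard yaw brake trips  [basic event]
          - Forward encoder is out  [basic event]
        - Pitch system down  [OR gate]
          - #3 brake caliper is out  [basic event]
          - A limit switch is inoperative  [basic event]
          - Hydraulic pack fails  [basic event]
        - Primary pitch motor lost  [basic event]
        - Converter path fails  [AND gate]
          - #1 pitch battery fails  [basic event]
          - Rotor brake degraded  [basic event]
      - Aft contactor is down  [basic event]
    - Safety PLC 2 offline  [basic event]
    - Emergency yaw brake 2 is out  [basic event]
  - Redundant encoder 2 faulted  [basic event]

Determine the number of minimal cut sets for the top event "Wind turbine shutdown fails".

8

Emergency stop unavailable [AND]: one cut set from each child combined → 1 × 1 = 1 cut set(s).
Pitch system down [OR]: union of children's cut sets → 3 cut set(s).
Converter path fails [AND]: one cut set from each child combined → 1 × 1 = 1 cut set(s).
Safety chain down [OR]: union of children's cut sets → 6 cut set(s).
Yaw brake down [AND]: one cut set from each child combined → 1 × 6 × 1 = 6 cut set(s).
Rotor brake fails [OR]: union of children's cut sets → 8 cut set(s).
Wind turbine shutdown fails [AND]: one cut set from each child combined → 8 × 1 = 8 cut set(s).
Minimal cut sets: {Aft contactor is down, Forward encoder is out, North safety PLC failed, Outboard yaw brake trips, Redundant encoder 2 faulted}; {#3 brake caliper is out, Aft contactor is down, North safety PLC failed, Redundant encoder 2 faulted}; {A limit switch is inoperative, Aft contactor is down, North safety PLC failed, Redundant encoder 2 faulted}; {Aft contactor is down, Hydraulic pack fails, North safety PLC failed, Redundant encoder 2 faulted}; {Aft contactor is down, North safety PLC failed, Primary pitch motor lost, Redundant encoder 2 faulted}; {#1 pitch battery fails, Aft contactor is down, North safety PLC failed, Redundant encoder 2 faulted, Rotor brake degraded}; {Redundant encoder 2 faulted, Safety PLC 2 offline}; {Emergency yaw brake 2 is out, Redundant encoder 2 faulted}.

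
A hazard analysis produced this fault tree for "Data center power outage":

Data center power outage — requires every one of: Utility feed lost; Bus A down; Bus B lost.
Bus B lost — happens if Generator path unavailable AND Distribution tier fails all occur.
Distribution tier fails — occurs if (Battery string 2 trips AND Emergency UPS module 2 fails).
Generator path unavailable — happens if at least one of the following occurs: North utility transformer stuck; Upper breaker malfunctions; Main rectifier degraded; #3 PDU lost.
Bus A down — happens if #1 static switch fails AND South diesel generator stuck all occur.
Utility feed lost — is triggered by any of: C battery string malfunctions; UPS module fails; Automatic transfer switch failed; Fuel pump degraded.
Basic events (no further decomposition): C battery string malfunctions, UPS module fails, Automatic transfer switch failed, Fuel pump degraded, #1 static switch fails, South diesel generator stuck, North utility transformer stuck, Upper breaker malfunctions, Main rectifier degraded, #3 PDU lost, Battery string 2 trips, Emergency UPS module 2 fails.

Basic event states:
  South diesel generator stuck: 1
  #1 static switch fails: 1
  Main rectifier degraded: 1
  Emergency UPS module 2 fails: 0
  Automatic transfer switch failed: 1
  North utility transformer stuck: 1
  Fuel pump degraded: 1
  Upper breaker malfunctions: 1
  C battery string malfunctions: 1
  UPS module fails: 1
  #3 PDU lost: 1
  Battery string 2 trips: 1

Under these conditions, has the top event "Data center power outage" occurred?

No

Utility feed lost [OR]: C battery string malfunctions=occurs, UPS module fails=occurs, Automatic transfer switch failed=occurs, Fuel pump degraded=occurs → at least one input occurs → occurs.
Bus A down [AND]: #1 static switch fails=occurs, South diesel generator stuck=occurs → all inputs occur → occurs.
Generator path unavailable [OR]: North utility transformer stuck=occurs, Upper breaker malfunctions=occurs, Main rectifier degraded=occurs, #3 PDU lost=occurs → at least one input occurs → occurs.
Distribution tier fails [AND]: Battery string 2 trips=occurs, Emergency UPS module 2 fails=not → not all inputs occur → does not occur.
Bus B lost [AND]: Generator path unavailable=occurs, Distribution tier fails=not → not all inputs occur → does not occur.
Data center power outage [AND]: Utility feed lost=occurs, Bus A down=occurs, Bus B lost=not → not all inputs occur → does not occur.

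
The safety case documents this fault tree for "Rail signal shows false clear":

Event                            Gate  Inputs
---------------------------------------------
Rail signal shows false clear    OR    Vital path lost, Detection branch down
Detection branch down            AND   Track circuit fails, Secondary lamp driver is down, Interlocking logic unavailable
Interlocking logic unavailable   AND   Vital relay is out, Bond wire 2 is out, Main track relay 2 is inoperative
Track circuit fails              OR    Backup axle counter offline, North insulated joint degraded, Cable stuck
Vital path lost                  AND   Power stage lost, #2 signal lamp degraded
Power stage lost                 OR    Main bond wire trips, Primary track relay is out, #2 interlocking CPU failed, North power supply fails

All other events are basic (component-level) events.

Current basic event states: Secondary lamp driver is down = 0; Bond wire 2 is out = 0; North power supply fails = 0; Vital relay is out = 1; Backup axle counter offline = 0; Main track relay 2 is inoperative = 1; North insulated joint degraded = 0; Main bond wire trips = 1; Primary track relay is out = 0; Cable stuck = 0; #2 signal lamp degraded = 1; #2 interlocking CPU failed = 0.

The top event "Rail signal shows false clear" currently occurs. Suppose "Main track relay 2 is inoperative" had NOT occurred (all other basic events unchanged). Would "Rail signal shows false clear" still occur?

Yes

Counterfactual: set "Main track relay 2 is inoperative" to not occurred.
Power stage lost [OR]: Main bond wire trips=occurs, Primary track relay is out=not, #2 interlocking CPU failed=not, North power supply fails=not → at least one input occurs → occurs.
Vital path lost [AND]: Power stage lost=occurs, #2 signal lamp degraded=occurs → all inputs occur → occurs.
Track circuit fails [OR]: Backup axle counter offline=not, North insulated joint degraded=not, Cable stuck=not → no input occurs → does not occur.
Interlocking logic unavailable [AND]: Vital relay is out=occurs, Bond wire 2 is out=not, Main track relay 2 is inoperative=not → not all inputs occur → does not occur.
Detection branch down [AND]: Track circuit fails=not, Secondary lamp driver is down=not, Interlocking logic unavailable=not → not all inputs occur → does not occur.
Rail signal shows false clear [OR]: Vital path lost=occurs, Detection branch down=not → at least one input occurs → occurs.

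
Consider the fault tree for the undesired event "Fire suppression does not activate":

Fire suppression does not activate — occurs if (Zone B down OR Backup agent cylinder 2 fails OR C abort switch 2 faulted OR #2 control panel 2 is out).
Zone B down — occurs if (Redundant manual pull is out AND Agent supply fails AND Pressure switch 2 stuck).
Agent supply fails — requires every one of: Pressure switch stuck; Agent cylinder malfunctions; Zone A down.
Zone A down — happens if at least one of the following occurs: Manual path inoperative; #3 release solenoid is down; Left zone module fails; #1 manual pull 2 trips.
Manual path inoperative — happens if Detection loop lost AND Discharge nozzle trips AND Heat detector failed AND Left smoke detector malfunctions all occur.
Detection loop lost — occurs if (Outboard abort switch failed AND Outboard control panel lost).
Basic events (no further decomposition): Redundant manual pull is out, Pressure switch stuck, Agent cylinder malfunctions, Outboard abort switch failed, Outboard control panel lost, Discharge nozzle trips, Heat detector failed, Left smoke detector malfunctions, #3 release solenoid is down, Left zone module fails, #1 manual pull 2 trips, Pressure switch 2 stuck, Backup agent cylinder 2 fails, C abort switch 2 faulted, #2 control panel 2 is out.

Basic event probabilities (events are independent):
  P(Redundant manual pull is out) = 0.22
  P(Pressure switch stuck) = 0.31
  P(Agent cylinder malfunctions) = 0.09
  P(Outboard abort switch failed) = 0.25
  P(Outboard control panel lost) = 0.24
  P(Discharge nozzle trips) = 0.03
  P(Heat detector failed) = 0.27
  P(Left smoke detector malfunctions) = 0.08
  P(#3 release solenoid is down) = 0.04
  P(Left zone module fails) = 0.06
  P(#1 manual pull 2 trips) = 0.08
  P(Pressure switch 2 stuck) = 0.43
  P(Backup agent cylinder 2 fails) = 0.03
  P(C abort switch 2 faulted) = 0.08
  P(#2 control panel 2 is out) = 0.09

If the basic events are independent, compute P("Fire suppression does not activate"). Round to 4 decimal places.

0.1883

P(Detection loop lost) [AND] = 0.25 × 0.24 = 0.060000
P(Manual path inoperative) [AND] = 0.060000 × 0.03 × 0.27 × 0.08 = 0.000039
P(Zone A down) [OR] = 1 − (1−0.000039) × (1−0.04) × (1−0.06) × (1−0.08) = 0.169824
P(Agent supply fails) [AND] = 0.31 × 0.09 × 0.169824 = 0.004738
P(Zone B down) [AND] = 0.22 × 0.004738 × 0.43 = 0.000448
P(Fire suppression does not activate) [OR] = 1 − (1−0.000448) × (1−0.03) × (1−0.08) × (1−0.09) = 0.188280
Rounded to 4 decimal places: P(Fire suppression does not activate) ≈ 0.1883.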